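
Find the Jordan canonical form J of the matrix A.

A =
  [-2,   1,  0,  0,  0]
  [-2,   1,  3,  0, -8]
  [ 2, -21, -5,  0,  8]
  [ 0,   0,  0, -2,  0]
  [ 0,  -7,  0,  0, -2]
J_3(-2) ⊕ J_1(-2) ⊕ J_1(-2)

The characteristic polynomial is
  det(x·I − A) = x^5 + 10*x^4 + 40*x^3 + 80*x^2 + 80*x + 32 = (x + 2)^5

Eigenvalues and multiplicities (the geometric multiplicity of λ is n − rank(A − λI), which equals the number of Jordan blocks for λ):
  λ = -2: algebraic multiplicity = 5, geometric multiplicity = 3

Determining the block sizes for each eigenvalue:
  λ = -2: with am = 5 and gm = 3, the partition is not yet determined (e.g. several partitions of 5 into 3 parts exist). Let N = A − (-2)·I. Computing rank(N^1) = 2, rank(N^2) = 1, rank(N^3) = 0; the number of blocks of size ≥ j is rank(N^{j−1}) − rank(N^j), giving [3, 1, 1]. So we have 1 block(s) of size 3, 2 block(s) of size 1 → block sizes [3, 1, 1]

Assembling the blocks gives a Jordan form
J =
  [-2,  1,  0,  0,  0]
  [ 0, -2,  1,  0,  0]
  [ 0,  0, -2,  0,  0]
  [ 0,  0,  0, -2,  0]
  [ 0,  0,  0,  0, -2]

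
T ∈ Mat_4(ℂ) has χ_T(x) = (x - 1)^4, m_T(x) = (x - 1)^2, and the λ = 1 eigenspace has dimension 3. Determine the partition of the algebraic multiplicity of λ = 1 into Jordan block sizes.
Block sizes for λ = 1: [2, 1, 1]

Step 1 — from the characteristic polynomial, algebraic multiplicity of λ = 1 is 4. From dim ker(T − (1)·I) = 3, there are exactly 3 Jordan blocks for λ = 1.
Step 2 — from the minimal polynomial, the factor (x − 1)^2 tells us the largest block for λ = 1 has size 2.
Step 3 — with total size 4, 3 blocks, and largest block 2, the block sizes (in nonincreasing order) are [2, 1, 1].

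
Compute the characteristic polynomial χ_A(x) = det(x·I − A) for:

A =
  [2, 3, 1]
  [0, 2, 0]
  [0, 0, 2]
x^3 - 6*x^2 + 12*x - 8

Expanding det(x·I − A) (e.g. by cofactor expansion or by noting that A is similar to its Jordan form J, which has the same characteristic polynomial as A) gives
  χ_A(x) = x^3 - 6*x^2 + 12*x - 8
which factors as (x - 2)^3. The eigenvalues (with algebraic multiplicities) are λ = 2 with multiplicity 3.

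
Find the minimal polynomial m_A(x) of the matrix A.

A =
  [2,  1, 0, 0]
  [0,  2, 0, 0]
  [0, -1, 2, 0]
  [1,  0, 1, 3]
x^3 - 7*x^2 + 16*x - 12

The characteristic polynomial is χ_A(x) = (x - 3)*(x - 2)^3, so the eigenvalues are known. The minimal polynomial is
  m_A(x) = Π_λ (x − λ)^{k_λ}
where k_λ is the size of the *largest* Jordan block for λ (equivalently, the smallest k with (A − λI)^k v = 0 for every generalised eigenvector v of λ).

  λ = 2: largest Jordan block has size 2, contributing (x − 2)^2
  λ = 3: largest Jordan block has size 1, contributing (x − 3)

So m_A(x) = (x - 3)*(x - 2)^2 = x^3 - 7*x^2 + 16*x - 12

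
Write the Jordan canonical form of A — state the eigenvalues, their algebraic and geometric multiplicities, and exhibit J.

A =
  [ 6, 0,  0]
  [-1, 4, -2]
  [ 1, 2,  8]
J_2(6) ⊕ J_1(6)

The characteristic polynomial is
  det(x·I − A) = x^3 - 18*x^2 + 108*x - 216 = (x - 6)^3

Eigenvalues and multiplicities (the geometric multiplicity of λ is n − rank(A − λI), which equals the number of Jordan blocks for λ):
  λ = 6: algebraic multiplicity = 3, geometric multiplicity = 2

Determining the block sizes for each eigenvalue:
  λ = 6: 2 blocks summing to 3 forces exactly one block of size 2 and the rest size 1 → block sizes [2, 1]

Assembling the blocks gives a Jordan form
J =
  [6, 1, 0]
  [0, 6, 0]
  [0, 0, 6]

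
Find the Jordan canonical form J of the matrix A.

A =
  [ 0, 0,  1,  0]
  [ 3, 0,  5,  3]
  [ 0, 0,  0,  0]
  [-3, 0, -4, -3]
J_1(-3) ⊕ J_2(0) ⊕ J_1(0)

The characteristic polynomial is
  det(x·I − A) = x^4 + 3*x^3 = x^3*(x + 3)

Eigenvalues and multiplicities (the geometric multiplicity of λ is n − rank(A − λI), which equals the number of Jordan blocks for λ):
  λ = -3: algebraic multiplicity = 1, geometric multiplicity = 1
  λ = 0: algebraic multiplicity = 3, geometric multiplicity = 2

Determining the block sizes for each eigenvalue:
  λ = -3: one block (gm = 1), so the single block has size am = 1 → block sizes [1]
  λ = 0: 2 blocks summing to 3 forces exactly one block of size 2 and the rest size 1 → block sizes [2, 1]

Assembling the blocks gives a Jordan form
J =
  [-3, 0, 0, 0]
  [ 0, 0, 1, 0]
  [ 0, 0, 0, 0]
  [ 0, 0, 0, 0]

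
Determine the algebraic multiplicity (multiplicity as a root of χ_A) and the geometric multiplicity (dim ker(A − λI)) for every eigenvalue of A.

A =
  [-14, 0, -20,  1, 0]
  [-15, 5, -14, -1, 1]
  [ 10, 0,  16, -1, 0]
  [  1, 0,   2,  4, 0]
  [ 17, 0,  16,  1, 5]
λ = -4: alg = 1, geom = 1; λ = 5: alg = 4, geom = 2

Step 1 — factor the characteristic polynomial to read off the algebraic multiplicities:
  χ_A(x) = (x - 5)^4*(x + 4)

Step 2 — compute geometric multiplicities via the rank-nullity identity g(λ) = n − rank(A − λI):
  rank(A − (-4)·I) = 4, so dim ker(A − (-4)·I) = n − 4 = 1
  rank(A − (5)·I) = 3, so dim ker(A − (5)·I) = n − 3 = 2

Summary:
  λ = -4: algebraic multiplicity = 1, geometric multiplicity = 1
  λ = 5: algebraic multiplicity = 4, geometric multiplicity = 2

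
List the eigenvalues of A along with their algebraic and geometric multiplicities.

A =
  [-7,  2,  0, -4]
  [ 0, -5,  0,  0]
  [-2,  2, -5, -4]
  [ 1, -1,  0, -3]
λ = -5: alg = 4, geom = 3

Step 1 — factor the characteristic polynomial to read off the algebraic multiplicities:
  χ_A(x) = (x + 5)^4

Step 2 — compute geometric multiplicities via the rank-nullity identity g(λ) = n − rank(A − λI):
  rank(A − (-5)·I) = 1, so dim ker(A − (-5)·I) = n − 1 = 3

Summary:
  λ = -5: algebraic multiplicity = 4, geometric multiplicity = 3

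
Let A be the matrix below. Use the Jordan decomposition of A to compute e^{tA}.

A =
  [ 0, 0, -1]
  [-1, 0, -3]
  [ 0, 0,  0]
e^{tA} =
  [1, 0, -t]
  [-t, 1, t^2/2 - 3*t]
  [0, 0, 1]

Strategy: write A = P · J · P⁻¹ where J is a Jordan canonical form, so e^{tA} = P · e^{tJ} · P⁻¹, and e^{tJ} can be computed block-by-block.

A has Jordan form
J =
  [0, 1, 0]
  [0, 0, 1]
  [0, 0, 0]
(up to reordering of blocks).

Per-block formulas:
  For a 3×3 Jordan block J_3(0): exp(t · J_3(0)) = e^(0t)·(I + t·N + (t^2/2)·N^2), where N is the 3×3 nilpotent shift.

After assembling e^{tJ} and conjugating by P, we get:

e^{tA} =
  [1, 0, -t]
  [-t, 1, t^2/2 - 3*t]
  [0, 0, 1]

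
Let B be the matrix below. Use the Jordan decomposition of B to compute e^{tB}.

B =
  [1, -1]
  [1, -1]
e^{tB} =
  [t + 1, -t]
  [t, 1 - t]

Strategy: write B = P · J · P⁻¹ where J is a Jordan canonical form, so e^{tB} = P · e^{tJ} · P⁻¹, and e^{tJ} can be computed block-by-block.

B has Jordan form
J =
  [0, 1]
  [0, 0]
(up to reordering of blocks).

Per-block formulas:
  For a 2×2 Jordan block J_2(0): exp(t · J_2(0)) = e^(0t)·(I + t·N), where N is the 2×2 nilpotent shift.

After assembling e^{tJ} and conjugating by P, we get:

e^{tB} =
  [t + 1, -t]
  [t, 1 - t]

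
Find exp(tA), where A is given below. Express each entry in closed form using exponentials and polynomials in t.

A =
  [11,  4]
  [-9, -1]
e^{tA} =
  [6*t*exp(5*t) + exp(5*t), 4*t*exp(5*t)]
  [-9*t*exp(5*t), -6*t*exp(5*t) + exp(5*t)]

Strategy: write A = P · J · P⁻¹ where J is a Jordan canonical form, so e^{tA} = P · e^{tJ} · P⁻¹, and e^{tJ} can be computed block-by-block.

A has Jordan form
J =
  [5, 1]
  [0, 5]
(up to reordering of blocks).

Per-block formulas:
  For a 2×2 Jordan block J_2(5): exp(t · J_2(5)) = e^(5t)·(I + t·N), where N is the 2×2 nilpotent shift.

After assembling e^{tJ} and conjugating by P, we get:

e^{tA} =
  [6*t*exp(5*t) + exp(5*t), 4*t*exp(5*t)]
  [-9*t*exp(5*t), -6*t*exp(5*t) + exp(5*t)]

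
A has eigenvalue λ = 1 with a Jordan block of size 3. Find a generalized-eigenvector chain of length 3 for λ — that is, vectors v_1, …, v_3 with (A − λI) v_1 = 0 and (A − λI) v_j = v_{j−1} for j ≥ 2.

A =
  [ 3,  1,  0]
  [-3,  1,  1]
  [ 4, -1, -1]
A Jordan chain for λ = 1 of length 3:
v_1 = (1, -2, 3)ᵀ
v_2 = (2, -3, 4)ᵀ
v_3 = (1, 0, 0)ᵀ

Let N = A − (1)·I. We want v_3 with N^3 v_3 = 0 but N^2 v_3 ≠ 0; then v_{j-1} := N · v_j for j = 3, …, 2.

Pick v_3 = (1, 0, 0)ᵀ.
Then v_2 = N · v_3 = (2, -3, 4)ᵀ.
Then v_1 = N · v_2 = (1, -2, 3)ᵀ.

Sanity check: (A − (1)·I) v_1 = (0, 0, 0)ᵀ = 0. ✓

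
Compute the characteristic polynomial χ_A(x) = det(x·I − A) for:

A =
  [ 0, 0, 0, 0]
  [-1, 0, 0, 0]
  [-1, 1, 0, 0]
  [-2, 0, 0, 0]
x^4

Expanding det(x·I − A) (e.g. by cofactor expansion or by noting that A is similar to its Jordan form J, which has the same characteristic polynomial as A) gives
  χ_A(x) = x^4
which factors as x^4. The eigenvalues (with algebraic multiplicities) are λ = 0 with multiplicity 4.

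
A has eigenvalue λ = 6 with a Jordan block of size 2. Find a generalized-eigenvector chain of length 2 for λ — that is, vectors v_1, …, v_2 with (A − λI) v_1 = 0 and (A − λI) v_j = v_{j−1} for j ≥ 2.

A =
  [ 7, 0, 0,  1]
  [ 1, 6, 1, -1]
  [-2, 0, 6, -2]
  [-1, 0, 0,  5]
A Jordan chain for λ = 6 of length 2:
v_1 = (1, 1, -2, -1)ᵀ
v_2 = (1, 0, 0, 0)ᵀ

Let N = A − (6)·I. We want v_2 with N^2 v_2 = 0 but N^1 v_2 ≠ 0; then v_{j-1} := N · v_j for j = 2, …, 2.

Pick v_2 = (1, 0, 0, 0)ᵀ.
Then v_1 = N · v_2 = (1, 1, -2, -1)ᵀ.

Sanity check: (A − (6)·I) v_1 = (0, 0, 0, 0)ᵀ = 0. ✓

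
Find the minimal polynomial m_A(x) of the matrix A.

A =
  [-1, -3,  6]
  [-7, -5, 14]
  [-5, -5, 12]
x^2 - 4*x + 4

The characteristic polynomial is χ_A(x) = (x - 2)^3, so the eigenvalues are known. The minimal polynomial is
  m_A(x) = Π_λ (x − λ)^{k_λ}
where k_λ is the size of the *largest* Jordan block for λ (equivalently, the smallest k with (A − λI)^k v = 0 for every generalised eigenvector v of λ).

  λ = 2: largest Jordan block has size 2, contributing (x − 2)^2

So m_A(x) = (x - 2)^2 = x^2 - 4*x + 4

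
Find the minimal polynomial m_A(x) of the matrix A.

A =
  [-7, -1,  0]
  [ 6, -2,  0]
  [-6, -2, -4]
x^2 + 9*x + 20

The characteristic polynomial is χ_A(x) = (x + 4)^2*(x + 5), so the eigenvalues are known. The minimal polynomial is
  m_A(x) = Π_λ (x − λ)^{k_λ}
where k_λ is the size of the *largest* Jordan block for λ (equivalently, the smallest k with (A − λI)^k v = 0 for every generalised eigenvector v of λ).

  λ = -5: largest Jordan block has size 1, contributing (x + 5)
  λ = -4: largest Jordan block has size 1, contributing (x + 4)

So m_A(x) = (x + 4)*(x + 5) = x^2 + 9*x + 20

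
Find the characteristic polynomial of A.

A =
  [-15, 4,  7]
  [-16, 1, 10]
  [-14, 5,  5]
x^3 + 9*x^2 + 27*x + 27

Expanding det(x·I − A) (e.g. by cofactor expansion or by noting that A is similar to its Jordan form J, which has the same characteristic polynomial as A) gives
  χ_A(x) = x^3 + 9*x^2 + 27*x + 27
which factors as (x + 3)^3. The eigenvalues (with algebraic multiplicities) are λ = -3 with multiplicity 3.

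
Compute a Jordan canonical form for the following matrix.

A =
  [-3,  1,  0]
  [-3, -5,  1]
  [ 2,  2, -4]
J_3(-4)

The characteristic polynomial is
  det(x·I − A) = x^3 + 12*x^2 + 48*x + 64 = (x + 4)^3

Eigenvalues and multiplicities (the geometric multiplicity of λ is n − rank(A − λI), which equals the number of Jordan blocks for λ):
  λ = -4: algebraic multiplicity = 3, geometric multiplicity = 1

Determining the block sizes for each eigenvalue:
  λ = -4: one block (gm = 1), so the single block has size am = 3 → block sizes [3]

Assembling the blocks gives a Jordan form
J =
  [-4,  1,  0]
  [ 0, -4,  1]
  [ 0,  0, -4]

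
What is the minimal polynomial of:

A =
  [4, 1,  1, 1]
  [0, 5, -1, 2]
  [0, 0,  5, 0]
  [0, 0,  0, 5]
x^3 - 14*x^2 + 65*x - 100

The characteristic polynomial is χ_A(x) = (x - 5)^3*(x - 4), so the eigenvalues are known. The minimal polynomial is
  m_A(x) = Π_λ (x − λ)^{k_λ}
where k_λ is the size of the *largest* Jordan block for λ (equivalently, the smallest k with (A − λI)^k v = 0 for every generalised eigenvector v of λ).

  λ = 4: largest Jordan block has size 1, contributing (x − 4)
  λ = 5: largest Jordan block has size 2, contributing (x − 5)^2

So m_A(x) = (x - 5)^2*(x - 4) = x^3 - 14*x^2 + 65*x - 100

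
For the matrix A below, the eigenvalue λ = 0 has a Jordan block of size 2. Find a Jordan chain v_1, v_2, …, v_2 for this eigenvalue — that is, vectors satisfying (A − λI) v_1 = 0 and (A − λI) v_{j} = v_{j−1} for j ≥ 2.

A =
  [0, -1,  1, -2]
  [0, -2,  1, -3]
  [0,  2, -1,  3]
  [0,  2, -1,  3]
A Jordan chain for λ = 0 of length 2:
v_1 = (-1, -2, 2, 2)ᵀ
v_2 = (0, 1, 0, 0)ᵀ

Let N = A − (0)·I. We want v_2 with N^2 v_2 = 0 but N^1 v_2 ≠ 0; then v_{j-1} := N · v_j for j = 2, …, 2.

Pick v_2 = (0, 1, 0, 0)ᵀ.
Then v_1 = N · v_2 = (-1, -2, 2, 2)ᵀ.

Sanity check: (A − (0)·I) v_1 = (0, 0, 0, 0)ᵀ = 0. ✓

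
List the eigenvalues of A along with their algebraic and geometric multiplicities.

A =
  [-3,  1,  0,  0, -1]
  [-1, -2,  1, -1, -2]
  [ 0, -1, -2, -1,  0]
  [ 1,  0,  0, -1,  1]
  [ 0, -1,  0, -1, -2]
λ = -2: alg = 5, geom = 2

Step 1 — factor the characteristic polynomial to read off the algebraic multiplicities:
  χ_A(x) = (x + 2)^5

Step 2 — compute geometric multiplicities via the rank-nullity identity g(λ) = n − rank(A − λI):
  rank(A − (-2)·I) = 3, so dim ker(A − (-2)·I) = n − 3 = 2

Summary:
  λ = -2: algebraic multiplicity = 5, geometric multiplicity = 2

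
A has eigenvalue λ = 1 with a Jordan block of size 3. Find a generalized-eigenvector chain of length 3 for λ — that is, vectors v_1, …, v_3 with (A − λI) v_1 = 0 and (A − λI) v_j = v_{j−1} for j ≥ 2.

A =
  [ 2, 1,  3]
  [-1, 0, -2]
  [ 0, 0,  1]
A Jordan chain for λ = 1 of length 3:
v_1 = (1, -1, 0)ᵀ
v_2 = (3, -2, 0)ᵀ
v_3 = (0, 0, 1)ᵀ

Let N = A − (1)·I. We want v_3 with N^3 v_3 = 0 but N^2 v_3 ≠ 0; then v_{j-1} := N · v_j for j = 3, …, 2.

Pick v_3 = (0, 0, 1)ᵀ.
Then v_2 = N · v_3 = (3, -2, 0)ᵀ.
Then v_1 = N · v_2 = (1, -1, 0)ᵀ.

Sanity check: (A − (1)·I) v_1 = (0, 0, 0)ᵀ = 0. ✓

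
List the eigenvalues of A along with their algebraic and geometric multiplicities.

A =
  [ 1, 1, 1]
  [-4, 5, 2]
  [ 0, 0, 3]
λ = 3: alg = 3, geom = 2

Step 1 — factor the characteristic polynomial to read off the algebraic multiplicities:
  χ_A(x) = (x - 3)^3

Step 2 — compute geometric multiplicities via the rank-nullity identity g(λ) = n − rank(A − λI):
  rank(A − (3)·I) = 1, so dim ker(A − (3)·I) = n − 1 = 2

Summary:
  λ = 3: algebraic multiplicity = 3, geometric multiplicity = 2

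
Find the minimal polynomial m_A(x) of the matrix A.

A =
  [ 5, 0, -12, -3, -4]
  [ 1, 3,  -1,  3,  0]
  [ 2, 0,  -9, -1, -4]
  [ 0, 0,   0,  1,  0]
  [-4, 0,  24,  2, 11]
x^4 - 8*x^3 + 22*x^2 - 24*x + 9

The characteristic polynomial is χ_A(x) = (x - 3)^3*(x - 1)^2, so the eigenvalues are known. The minimal polynomial is
  m_A(x) = Π_λ (x − λ)^{k_λ}
where k_λ is the size of the *largest* Jordan block for λ (equivalently, the smallest k with (A − λI)^k v = 0 for every generalised eigenvector v of λ).

  λ = 1: largest Jordan block has size 2, contributing (x − 1)^2
  λ = 3: largest Jordan block has size 2, contributing (x − 3)^2

So m_A(x) = (x - 3)^2*(x - 1)^2 = x^4 - 8*x^3 + 22*x^2 - 24*x + 9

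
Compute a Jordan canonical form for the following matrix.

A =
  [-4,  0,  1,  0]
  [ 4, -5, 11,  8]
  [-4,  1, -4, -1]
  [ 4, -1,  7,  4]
J_3(-4) ⊕ J_1(3)

The characteristic polynomial is
  det(x·I − A) = x^4 + 9*x^3 + 12*x^2 - 80*x - 192 = (x - 3)*(x + 4)^3

Eigenvalues and multiplicities (the geometric multiplicity of λ is n − rank(A − λI), which equals the number of Jordan blocks for λ):
  λ = -4: algebraic multiplicity = 3, geometric multiplicity = 1
  λ = 3: algebraic multiplicity = 1, geometric multiplicity = 1

Determining the block sizes for each eigenvalue:
  λ = -4: one block (gm = 1), so the single block has size am = 3 → block sizes [3]
  λ = 3: one block (gm = 1), so the single block has size am = 1 → block sizes [1]

Assembling the blocks gives a Jordan form
J =
  [-4,  1,  0, 0]
  [ 0, -4,  1, 0]
  [ 0,  0, -4, 0]
  [ 0,  0,  0, 3]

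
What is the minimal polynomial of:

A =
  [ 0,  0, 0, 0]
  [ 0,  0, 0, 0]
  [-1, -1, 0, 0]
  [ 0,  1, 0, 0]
x^2

The characteristic polynomial is χ_A(x) = x^4, so the eigenvalues are known. The minimal polynomial is
  m_A(x) = Π_λ (x − λ)^{k_λ}
where k_λ is the size of the *largest* Jordan block for λ (equivalently, the smallest k with (A − λI)^k v = 0 for every generalised eigenvector v of λ).

  λ = 0: largest Jordan block has size 2, contributing (x − 0)^2

So m_A(x) = x^2 = x^2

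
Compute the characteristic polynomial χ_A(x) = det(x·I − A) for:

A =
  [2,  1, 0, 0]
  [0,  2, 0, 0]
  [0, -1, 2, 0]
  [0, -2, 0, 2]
x^4 - 8*x^3 + 24*x^2 - 32*x + 16

Expanding det(x·I − A) (e.g. by cofactor expansion or by noting that A is similar to its Jordan form J, which has the same characteristic polynomial as A) gives
  χ_A(x) = x^4 - 8*x^3 + 24*x^2 - 32*x + 16
which factors as (x - 2)^4. The eigenvalues (with algebraic multiplicities) are λ = 2 with multiplicity 4.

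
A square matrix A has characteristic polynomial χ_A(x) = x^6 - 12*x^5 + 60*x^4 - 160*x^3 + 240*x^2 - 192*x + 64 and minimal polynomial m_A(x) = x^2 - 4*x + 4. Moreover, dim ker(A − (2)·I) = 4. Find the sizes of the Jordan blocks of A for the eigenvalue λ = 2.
Block sizes for λ = 2: [2, 2, 1, 1]

Step 1 — from the characteristic polynomial, algebraic multiplicity of λ = 2 is 6. From dim ker(A − (2)·I) = 4, there are exactly 4 Jordan blocks for λ = 2.
Step 2 — from the minimal polynomial, the factor (x − 2)^2 tells us the largest block for λ = 2 has size 2.
Step 3 — with total size 6, 4 blocks, and largest block 2, the block sizes (in nonincreasing order) are [2, 2, 1, 1].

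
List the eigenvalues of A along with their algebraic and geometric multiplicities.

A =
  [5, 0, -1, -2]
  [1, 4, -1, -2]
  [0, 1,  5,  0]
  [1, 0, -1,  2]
λ = 4: alg = 4, geom = 2

Step 1 — factor the characteristic polynomial to read off the algebraic multiplicities:
  χ_A(x) = (x - 4)^4

Step 2 — compute geometric multiplicities via the rank-nullity identity g(λ) = n − rank(A − λI):
  rank(A − (4)·I) = 2, so dim ker(A − (4)·I) = n − 2 = 2

Summary:
  λ = 4: algebraic multiplicity = 4, geometric multiplicity = 2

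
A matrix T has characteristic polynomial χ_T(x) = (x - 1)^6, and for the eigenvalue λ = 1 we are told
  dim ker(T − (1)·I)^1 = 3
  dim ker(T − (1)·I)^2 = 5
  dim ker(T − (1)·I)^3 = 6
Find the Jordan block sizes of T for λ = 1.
Block sizes for λ = 1: [3, 2, 1]

From the dimensions of kernels of powers, the number of Jordan blocks of size at least j is d_j − d_{j−1} where d_j = dim ker(N^j) (with d_0 = 0). Computing the differences gives [3, 2, 1].
The number of blocks of size exactly k is (#blocks of size ≥ k) − (#blocks of size ≥ k + 1), so the partition is: 1 block(s) of size 1, 1 block(s) of size 2, 1 block(s) of size 3.
In nonincreasing order the block sizes are [3, 2, 1].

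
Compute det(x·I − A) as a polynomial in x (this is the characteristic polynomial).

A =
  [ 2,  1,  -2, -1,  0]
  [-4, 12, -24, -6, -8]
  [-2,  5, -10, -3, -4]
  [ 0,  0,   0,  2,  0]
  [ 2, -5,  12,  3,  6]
x^5 - 12*x^4 + 56*x^3 - 128*x^2 + 144*x - 64

Expanding det(x·I − A) (e.g. by cofactor expansion or by noting that A is similar to its Jordan form J, which has the same characteristic polynomial as A) gives
  χ_A(x) = x^5 - 12*x^4 + 56*x^3 - 128*x^2 + 144*x - 64
which factors as (x - 4)*(x - 2)^4. The eigenvalues (with algebraic multiplicities) are λ = 2 with multiplicity 4, λ = 4 with multiplicity 1.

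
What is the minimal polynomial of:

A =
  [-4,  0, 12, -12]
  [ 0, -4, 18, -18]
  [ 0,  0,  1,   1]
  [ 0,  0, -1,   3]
x^3 - 12*x + 16

The characteristic polynomial is χ_A(x) = (x - 2)^2*(x + 4)^2, so the eigenvalues are known. The minimal polynomial is
  m_A(x) = Π_λ (x − λ)^{k_λ}
where k_λ is the size of the *largest* Jordan block for λ (equivalently, the smallest k with (A − λI)^k v = 0 for every generalised eigenvector v of λ).

  λ = -4: largest Jordan block has size 1, contributing (x + 4)
  λ = 2: largest Jordan block has size 2, contributing (x − 2)^2

So m_A(x) = (x - 2)^2*(x + 4) = x^3 - 12*x + 16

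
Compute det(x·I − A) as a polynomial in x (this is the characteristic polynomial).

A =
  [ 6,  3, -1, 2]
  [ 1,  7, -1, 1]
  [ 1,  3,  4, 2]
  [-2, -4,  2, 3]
x^4 - 20*x^3 + 150*x^2 - 500*x + 625

Expanding det(x·I − A) (e.g. by cofactor expansion or by noting that A is similar to its Jordan form J, which has the same characteristic polynomial as A) gives
  χ_A(x) = x^4 - 20*x^3 + 150*x^2 - 500*x + 625
which factors as (x - 5)^4. The eigenvalues (with algebraic multiplicities) are λ = 5 with multiplicity 4.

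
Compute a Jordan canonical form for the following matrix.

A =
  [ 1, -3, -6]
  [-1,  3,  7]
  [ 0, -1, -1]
J_3(1)

The characteristic polynomial is
  det(x·I − A) = x^3 - 3*x^2 + 3*x - 1 = (x - 1)^3

Eigenvalues and multiplicities (the geometric multiplicity of λ is n − rank(A − λI), which equals the number of Jordan blocks for λ):
  λ = 1: algebraic multiplicity = 3, geometric multiplicity = 1

Determining the block sizes for each eigenvalue:
  λ = 1: one block (gm = 1), so the single block has size am = 3 → block sizes [3]

Assembling the blocks gives a Jordan form
J =
  [1, 1, 0]
  [0, 1, 1]
  [0, 0, 1]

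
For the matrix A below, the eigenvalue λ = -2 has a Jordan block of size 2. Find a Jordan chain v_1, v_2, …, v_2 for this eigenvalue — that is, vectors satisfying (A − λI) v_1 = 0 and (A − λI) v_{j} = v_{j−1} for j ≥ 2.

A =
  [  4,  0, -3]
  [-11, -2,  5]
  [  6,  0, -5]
A Jordan chain for λ = -2 of length 2:
v_1 = (0, -1, 0)ᵀ
v_2 = (1, 0, 2)ᵀ

Let N = A − (-2)·I. We want v_2 with N^2 v_2 = 0 but N^1 v_2 ≠ 0; then v_{j-1} := N · v_j for j = 2, …, 2.

Pick v_2 = (1, 0, 2)ᵀ.
Then v_1 = N · v_2 = (0, -1, 0)ᵀ.

Sanity check: (A − (-2)·I) v_1 = (0, 0, 0)ᵀ = 0. ✓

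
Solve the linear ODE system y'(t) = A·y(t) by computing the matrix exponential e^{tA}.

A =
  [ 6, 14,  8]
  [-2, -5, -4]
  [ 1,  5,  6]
e^{tA} =
  [8*t*exp(2*t) - 4*exp(3*t) + 5*exp(2*t), 16*t*exp(2*t) - 2*exp(3*t) + 2*exp(2*t), 8*exp(3*t) - 8*exp(2*t)]
  [-4*t*exp(2*t) + 2*exp(3*t) - 2*exp(2*t), -8*t*exp(2*t) + exp(3*t), -4*exp(3*t) + 4*exp(2*t)]
  [3*t*exp(2*t) - 2*exp(3*t) + 2*exp(2*t), 6*t*exp(2*t) - exp(3*t) + exp(2*t), 4*exp(3*t) - 3*exp(2*t)]

Strategy: write A = P · J · P⁻¹ where J is a Jordan canonical form, so e^{tA} = P · e^{tJ} · P⁻¹, and e^{tJ} can be computed block-by-block.

A has Jordan form
J =
  [2, 1, 0]
  [0, 2, 0]
  [0, 0, 3]
(up to reordering of blocks).

Per-block formulas:
  For a 2×2 Jordan block J_2(2): exp(t · J_2(2)) = e^(2t)·(I + t·N), where N is the 2×2 nilpotent shift.
  For a 1×1 block at λ = 3: exp(t · [3]) = [e^(3t)].

After assembling e^{tJ} and conjugating by P, we get:

e^{tA} =
  [8*t*exp(2*t) - 4*exp(3*t) + 5*exp(2*t), 16*t*exp(2*t) - 2*exp(3*t) + 2*exp(2*t), 8*exp(3*t) - 8*exp(2*t)]
  [-4*t*exp(2*t) + 2*exp(3*t) - 2*exp(2*t), -8*t*exp(2*t) + exp(3*t), -4*exp(3*t) + 4*exp(2*t)]
  [3*t*exp(2*t) - 2*exp(3*t) + 2*exp(2*t), 6*t*exp(2*t) - exp(3*t) + exp(2*t), 4*exp(3*t) - 3*exp(2*t)]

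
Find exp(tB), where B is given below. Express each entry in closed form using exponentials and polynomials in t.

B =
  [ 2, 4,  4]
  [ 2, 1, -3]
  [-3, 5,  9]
e^{tB} =
  [-2*t*exp(4*t) + exp(4*t), 4*t*exp(4*t), 4*t*exp(4*t)]
  [-t^2*exp(4*t)/2 + 2*t*exp(4*t), t^2*exp(4*t) - 3*t*exp(4*t) + exp(4*t), t^2*exp(4*t) - 3*t*exp(4*t)]
  [t^2*exp(4*t)/2 - 3*t*exp(4*t), -t^2*exp(4*t) + 5*t*exp(4*t), -t^2*exp(4*t) + 5*t*exp(4*t) + exp(4*t)]

Strategy: write B = P · J · P⁻¹ where J is a Jordan canonical form, so e^{tB} = P · e^{tJ} · P⁻¹, and e^{tJ} can be computed block-by-block.

B has Jordan form
J =
  [4, 1, 0]
  [0, 4, 1]
  [0, 0, 4]
(up to reordering of blocks).

Per-block formulas:
  For a 3×3 Jordan block J_3(4): exp(t · J_3(4)) = e^(4t)·(I + t·N + (t^2/2)·N^2), where N is the 3×3 nilpotent shift.

After assembling e^{tJ} and conjugating by P, we get:

e^{tB} =
  [-2*t*exp(4*t) + exp(4*t), 4*t*exp(4*t), 4*t*exp(4*t)]
  [-t^2*exp(4*t)/2 + 2*t*exp(4*t), t^2*exp(4*t) - 3*t*exp(4*t) + exp(4*t), t^2*exp(4*t) - 3*t*exp(4*t)]
  [t^2*exp(4*t)/2 - 3*t*exp(4*t), -t^2*exp(4*t) + 5*t*exp(4*t), -t^2*exp(4*t) + 5*t*exp(4*t) + exp(4*t)]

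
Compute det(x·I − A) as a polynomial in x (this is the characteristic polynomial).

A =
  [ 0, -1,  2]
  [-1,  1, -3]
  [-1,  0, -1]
x^3

Expanding det(x·I − A) (e.g. by cofactor expansion or by noting that A is similar to its Jordan form J, which has the same characteristic polynomial as A) gives
  χ_A(x) = x^3
which factors as x^3. The eigenvalues (with algebraic multiplicities) are λ = 0 with multiplicity 3.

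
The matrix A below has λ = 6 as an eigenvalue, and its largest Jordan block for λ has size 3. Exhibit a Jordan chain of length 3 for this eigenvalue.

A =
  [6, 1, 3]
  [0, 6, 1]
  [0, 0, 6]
A Jordan chain for λ = 6 of length 3:
v_1 = (1, 0, 0)ᵀ
v_2 = (3, 1, 0)ᵀ
v_3 = (0, 0, 1)ᵀ

Let N = A − (6)·I. We want v_3 with N^3 v_3 = 0 but N^2 v_3 ≠ 0; then v_{j-1} := N · v_j for j = 3, …, 2.

Pick v_3 = (0, 0, 1)ᵀ.
Then v_2 = N · v_3 = (3, 1, 0)ᵀ.
Then v_1 = N · v_2 = (1, 0, 0)ᵀ.

Sanity check: (A − (6)·I) v_1 = (0, 0, 0)ᵀ = 0. ✓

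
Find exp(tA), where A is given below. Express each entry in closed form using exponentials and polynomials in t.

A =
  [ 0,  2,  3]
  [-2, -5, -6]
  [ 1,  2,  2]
e^{tA} =
  [t*exp(-t) + exp(-t), 2*t*exp(-t), 3*t*exp(-t)]
  [-2*t*exp(-t), -4*t*exp(-t) + exp(-t), -6*t*exp(-t)]
  [t*exp(-t), 2*t*exp(-t), 3*t*exp(-t) + exp(-t)]

Strategy: write A = P · J · P⁻¹ where J is a Jordan canonical form, so e^{tA} = P · e^{tJ} · P⁻¹, and e^{tJ} can be computed block-by-block.

A has Jordan form
J =
  [-1,  1,  0]
  [ 0, -1,  0]
  [ 0,  0, -1]
(up to reordering of blocks).

Per-block formulas:
  For a 1×1 block at λ = -1: exp(t · [-1]) = [e^(-1t)].
  For a 2×2 Jordan block J_2(-1): exp(t · J_2(-1)) = e^(-1t)·(I + t·N), where N is the 2×2 nilpotent shift.

After assembling e^{tJ} and conjugating by P, we get:

e^{tA} =
  [t*exp(-t) + exp(-t), 2*t*exp(-t), 3*t*exp(-t)]
  [-2*t*exp(-t), -4*t*exp(-t) + exp(-t), -6*t*exp(-t)]
  [t*exp(-t), 2*t*exp(-t), 3*t*exp(-t) + exp(-t)]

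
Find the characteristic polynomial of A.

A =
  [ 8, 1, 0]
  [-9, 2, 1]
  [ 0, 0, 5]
x^3 - 15*x^2 + 75*x - 125

Expanding det(x·I − A) (e.g. by cofactor expansion or by noting that A is similar to its Jordan form J, which has the same characteristic polynomial as A) gives
  χ_A(x) = x^3 - 15*x^2 + 75*x - 125
which factors as (x - 5)^3. The eigenvalues (with algebraic multiplicities) are λ = 5 with multiplicity 3.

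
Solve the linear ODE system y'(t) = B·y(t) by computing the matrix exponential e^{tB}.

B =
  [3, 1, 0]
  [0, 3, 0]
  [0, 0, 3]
e^{tB} =
  [exp(3*t), t*exp(3*t), 0]
  [0, exp(3*t), 0]
  [0, 0, exp(3*t)]

Strategy: write B = P · J · P⁻¹ where J is a Jordan canonical form, so e^{tB} = P · e^{tJ} · P⁻¹, and e^{tJ} can be computed block-by-block.

B has Jordan form
J =
  [3, 1, 0]
  [0, 3, 0]
  [0, 0, 3]
(up to reordering of blocks).

Per-block formulas:
  For a 1×1 block at λ = 3: exp(t · [3]) = [e^(3t)].
  For a 2×2 Jordan block J_2(3): exp(t · J_2(3)) = e^(3t)·(I + t·N), where N is the 2×2 nilpotent shift.

After assembling e^{tJ} and conjugating by P, we get:

e^{tB} =
  [exp(3*t), t*exp(3*t), 0]
  [0, exp(3*t), 0]
  [0, 0, exp(3*t)]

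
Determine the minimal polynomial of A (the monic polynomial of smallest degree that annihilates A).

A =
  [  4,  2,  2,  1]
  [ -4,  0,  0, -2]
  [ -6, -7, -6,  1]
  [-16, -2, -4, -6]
x^2 + 4*x + 4

The characteristic polynomial is χ_A(x) = (x + 2)^4, so the eigenvalues are known. The minimal polynomial is
  m_A(x) = Π_λ (x − λ)^{k_λ}
where k_λ is the size of the *largest* Jordan block for λ (equivalently, the smallest k with (A − λI)^k v = 0 for every generalised eigenvector v of λ).

  λ = -2: largest Jordan block has size 2, contributing (x + 2)^2

So m_A(x) = (x + 2)^2 = x^2 + 4*x + 4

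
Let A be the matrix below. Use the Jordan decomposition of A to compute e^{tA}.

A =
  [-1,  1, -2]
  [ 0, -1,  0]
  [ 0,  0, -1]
e^{tA} =
  [exp(-t), t*exp(-t), -2*t*exp(-t)]
  [0, exp(-t), 0]
  [0, 0, exp(-t)]

Strategy: write A = P · J · P⁻¹ where J is a Jordan canonical form, so e^{tA} = P · e^{tJ} · P⁻¹, and e^{tJ} can be computed block-by-block.

A has Jordan form
J =
  [-1,  1,  0]
  [ 0, -1,  0]
  [ 0,  0, -1]
(up to reordering of blocks).

Per-block formulas:
  For a 2×2 Jordan block J_2(-1): exp(t · J_2(-1)) = e^(-1t)·(I + t·N), where N is the 2×2 nilpotent shift.
  For a 1×1 block at λ = -1: exp(t · [-1]) = [e^(-1t)].

After assembling e^{tJ} and conjugating by P, we get:

e^{tA} =
  [exp(-t), t*exp(-t), -2*t*exp(-t)]
  [0, exp(-t), 0]
  [0, 0, exp(-t)]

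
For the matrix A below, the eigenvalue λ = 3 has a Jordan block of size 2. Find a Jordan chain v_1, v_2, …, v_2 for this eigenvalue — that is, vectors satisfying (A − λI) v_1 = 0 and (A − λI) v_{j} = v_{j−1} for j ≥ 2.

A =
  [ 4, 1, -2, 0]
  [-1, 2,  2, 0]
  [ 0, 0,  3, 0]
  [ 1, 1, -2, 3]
A Jordan chain for λ = 3 of length 2:
v_1 = (1, -1, 0, 1)ᵀ
v_2 = (1, 0, 0, 0)ᵀ

Let N = A − (3)·I. We want v_2 with N^2 v_2 = 0 but N^1 v_2 ≠ 0; then v_{j-1} := N · v_j for j = 2, …, 2.

Pick v_2 = (1, 0, 0, 0)ᵀ.
Then v_1 = N · v_2 = (1, -1, 0, 1)ᵀ.

Sanity check: (A − (3)·I) v_1 = (0, 0, 0, 0)ᵀ = 0. ✓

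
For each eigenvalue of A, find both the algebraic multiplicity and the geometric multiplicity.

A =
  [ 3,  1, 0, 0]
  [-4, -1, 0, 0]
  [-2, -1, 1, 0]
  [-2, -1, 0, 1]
λ = 1: alg = 4, geom = 3

Step 1 — factor the characteristic polynomial to read off the algebraic multiplicities:
  χ_A(x) = (x - 1)^4

Step 2 — compute geometric multiplicities via the rank-nullity identity g(λ) = n − rank(A − λI):
  rank(A − (1)·I) = 1, so dim ker(A − (1)·I) = n − 1 = 3

Summary:
  λ = 1: algebraic multiplicity = 4, geometric multiplicity = 3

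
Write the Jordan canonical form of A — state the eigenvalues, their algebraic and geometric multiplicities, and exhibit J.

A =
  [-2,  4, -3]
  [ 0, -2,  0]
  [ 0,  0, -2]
J_2(-2) ⊕ J_1(-2)

The characteristic polynomial is
  det(x·I − A) = x^3 + 6*x^2 + 12*x + 8 = (x + 2)^3

Eigenvalues and multiplicities (the geometric multiplicity of λ is n − rank(A − λI), which equals the number of Jordan blocks for λ):
  λ = -2: algebraic multiplicity = 3, geometric multiplicity = 2

Determining the block sizes for each eigenvalue:
  λ = -2: 2 blocks summing to 3 forces exactly one block of size 2 and the rest size 1 → block sizes [2, 1]

Assembling the blocks gives a Jordan form
J =
  [-2,  1,  0]
  [ 0, -2,  0]
  [ 0,  0, -2]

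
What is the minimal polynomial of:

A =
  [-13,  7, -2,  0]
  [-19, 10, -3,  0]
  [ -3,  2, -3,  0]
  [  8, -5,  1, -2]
x^3 + 6*x^2 + 12*x + 8

The characteristic polynomial is χ_A(x) = (x + 2)^4, so the eigenvalues are known. The minimal polynomial is
  m_A(x) = Π_λ (x − λ)^{k_λ}
where k_λ is the size of the *largest* Jordan block for λ (equivalently, the smallest k with (A − λI)^k v = 0 for every generalised eigenvector v of λ).

  λ = -2: largest Jordan block has size 3, contributing (x + 2)^3

So m_A(x) = (x + 2)^3 = x^3 + 6*x^2 + 12*x + 8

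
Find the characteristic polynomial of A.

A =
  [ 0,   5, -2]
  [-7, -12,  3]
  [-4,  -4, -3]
x^3 + 15*x^2 + 75*x + 125

Expanding det(x·I − A) (e.g. by cofactor expansion or by noting that A is similar to its Jordan form J, which has the same characteristic polynomial as A) gives
  χ_A(x) = x^3 + 15*x^2 + 75*x + 125
which factors as (x + 5)^3. The eigenvalues (with algebraic multiplicities) are λ = -5 with multiplicity 3.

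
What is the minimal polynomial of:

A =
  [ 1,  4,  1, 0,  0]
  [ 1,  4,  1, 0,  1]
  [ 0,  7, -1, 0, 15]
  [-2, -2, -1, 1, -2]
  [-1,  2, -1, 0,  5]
x^4 - 9*x^3 + 21*x^2 - 19*x + 6

The characteristic polynomial is χ_A(x) = (x - 6)*(x - 1)^4, so the eigenvalues are known. The minimal polynomial is
  m_A(x) = Π_λ (x − λ)^{k_λ}
where k_λ is the size of the *largest* Jordan block for λ (equivalently, the smallest k with (A − λI)^k v = 0 for every generalised eigenvector v of λ).

  λ = 1: largest Jordan block has size 3, contributing (x − 1)^3
  λ = 6: largest Jordan block has size 1, contributing (x − 6)

So m_A(x) = (x - 6)*(x - 1)^3 = x^4 - 9*x^3 + 21*x^2 - 19*x + 6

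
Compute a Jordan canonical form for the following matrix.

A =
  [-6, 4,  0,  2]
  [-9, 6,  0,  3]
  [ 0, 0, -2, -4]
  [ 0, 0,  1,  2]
J_3(0) ⊕ J_1(0)

The characteristic polynomial is
  det(x·I − A) = x^4

Eigenvalues and multiplicities (the geometric multiplicity of λ is n − rank(A − λI), which equals the number of Jordan blocks for λ):
  λ = 0: algebraic multiplicity = 4, geometric multiplicity = 2

Determining the block sizes for each eigenvalue:
  λ = 0: with am = 4 and gm = 2, the partition is not yet determined (e.g. several partitions of 4 into 2 parts exist). Let N = A − (0)·I. Computing rank(N^1) = 2, rank(N^2) = 1, rank(N^3) = 0; the number of blocks of size ≥ j is rank(N^{j−1}) − rank(N^j), giving [2, 1, 1]. So we have 1 block(s) of size 3, 1 block(s) of size 1 → block sizes [3, 1]

Assembling the blocks gives a Jordan form
J =
  [0, 1, 0, 0]
  [0, 0, 1, 0]
  [0, 0, 0, 0]
  [0, 0, 0, 0]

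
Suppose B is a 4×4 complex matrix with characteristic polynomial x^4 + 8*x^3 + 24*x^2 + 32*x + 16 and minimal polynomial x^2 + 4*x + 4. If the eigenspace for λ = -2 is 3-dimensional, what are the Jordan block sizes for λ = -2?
Block sizes for λ = -2: [2, 1, 1]

Step 1 — from the characteristic polynomial, algebraic multiplicity of λ = -2 is 4. From dim ker(B − (-2)·I) = 3, there are exactly 3 Jordan blocks for λ = -2.
Step 2 — from the minimal polynomial, the factor (x + 2)^2 tells us the largest block for λ = -2 has size 2.
Step 3 — with total size 4, 3 blocks, and largest block 2, the block sizes (in nonincreasing order) are [2, 1, 1].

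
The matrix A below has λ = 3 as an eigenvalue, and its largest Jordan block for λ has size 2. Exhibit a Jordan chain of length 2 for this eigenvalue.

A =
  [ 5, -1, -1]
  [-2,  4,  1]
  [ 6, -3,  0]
A Jordan chain for λ = 3 of length 2:
v_1 = (2, -2, 6)ᵀ
v_2 = (1, 0, 0)ᵀ

Let N = A − (3)·I. We want v_2 with N^2 v_2 = 0 but N^1 v_2 ≠ 0; then v_{j-1} := N · v_j for j = 2, …, 2.

Pick v_2 = (1, 0, 0)ᵀ.
Then v_1 = N · v_2 = (2, -2, 6)ᵀ.

Sanity check: (A − (3)·I) v_1 = (0, 0, 0)ᵀ = 0. ✓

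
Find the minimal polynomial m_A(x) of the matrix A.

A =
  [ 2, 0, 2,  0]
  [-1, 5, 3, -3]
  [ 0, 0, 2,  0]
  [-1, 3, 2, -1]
x^3 - 6*x^2 + 12*x - 8

The characteristic polynomial is χ_A(x) = (x - 2)^4, so the eigenvalues are known. The minimal polynomial is
  m_A(x) = Π_λ (x − λ)^{k_λ}
where k_λ is the size of the *largest* Jordan block for λ (equivalently, the smallest k with (A − λI)^k v = 0 for every generalised eigenvector v of λ).

  λ = 2: largest Jordan block has size 3, contributing (x − 2)^3

So m_A(x) = (x - 2)^3 = x^3 - 6*x^2 + 12*x - 8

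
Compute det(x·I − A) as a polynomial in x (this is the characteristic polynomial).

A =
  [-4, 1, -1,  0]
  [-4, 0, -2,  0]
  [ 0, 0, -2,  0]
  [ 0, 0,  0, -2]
x^4 + 8*x^3 + 24*x^2 + 32*x + 16

Expanding det(x·I − A) (e.g. by cofactor expansion or by noting that A is similar to its Jordan form J, which has the same characteristic polynomial as A) gives
  χ_A(x) = x^4 + 8*x^3 + 24*x^2 + 32*x + 16
which factors as (x + 2)^4. The eigenvalues (with algebraic multiplicities) are λ = -2 with multiplicity 4.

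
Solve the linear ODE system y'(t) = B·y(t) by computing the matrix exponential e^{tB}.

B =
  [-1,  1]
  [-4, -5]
e^{tB} =
  [2*t*exp(-3*t) + exp(-3*t), t*exp(-3*t)]
  [-4*t*exp(-3*t), -2*t*exp(-3*t) + exp(-3*t)]

Strategy: write B = P · J · P⁻¹ where J is a Jordan canonical form, so e^{tB} = P · e^{tJ} · P⁻¹, and e^{tJ} can be computed block-by-block.

B has Jordan form
J =
  [-3,  1]
  [ 0, -3]
(up to reordering of blocks).

Per-block formulas:
  For a 2×2 Jordan block J_2(-3): exp(t · J_2(-3)) = e^(-3t)·(I + t·N), where N is the 2×2 nilpotent shift.

After assembling e^{tJ} and conjugating by P, we get:

e^{tB} =
  [2*t*exp(-3*t) + exp(-3*t), t*exp(-3*t)]
  [-4*t*exp(-3*t), -2*t*exp(-3*t) + exp(-3*t)]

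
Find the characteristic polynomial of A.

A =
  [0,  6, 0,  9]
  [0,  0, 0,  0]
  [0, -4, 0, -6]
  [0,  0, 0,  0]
x^4

Expanding det(x·I − A) (e.g. by cofactor expansion or by noting that A is similar to its Jordan form J, which has the same characteristic polynomial as A) gives
  χ_A(x) = x^4
which factors as x^4. The eigenvalues (with algebraic multiplicities) are λ = 0 with multiplicity 4.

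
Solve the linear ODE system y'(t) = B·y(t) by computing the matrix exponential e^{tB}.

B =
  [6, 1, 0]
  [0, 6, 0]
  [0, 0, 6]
e^{tB} =
  [exp(6*t), t*exp(6*t), 0]
  [0, exp(6*t), 0]
  [0, 0, exp(6*t)]

Strategy: write B = P · J · P⁻¹ where J is a Jordan canonical form, so e^{tB} = P · e^{tJ} · P⁻¹, and e^{tJ} can be computed block-by-block.

B has Jordan form
J =
  [6, 1, 0]
  [0, 6, 0]
  [0, 0, 6]
(up to reordering of blocks).

Per-block formulas:
  For a 2×2 Jordan block J_2(6): exp(t · J_2(6)) = e^(6t)·(I + t·N), where N is the 2×2 nilpotent shift.
  For a 1×1 block at λ = 6: exp(t · [6]) = [e^(6t)].

After assembling e^{tJ} and conjugating by P, we get:

e^{tB} =
  [exp(6*t), t*exp(6*t), 0]
  [0, exp(6*t), 0]
  [0, 0, exp(6*t)]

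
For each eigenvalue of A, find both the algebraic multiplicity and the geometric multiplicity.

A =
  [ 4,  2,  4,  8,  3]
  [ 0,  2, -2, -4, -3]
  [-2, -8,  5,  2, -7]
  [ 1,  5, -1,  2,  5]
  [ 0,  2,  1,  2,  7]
λ = 4: alg = 5, geom = 2

Step 1 — factor the characteristic polynomial to read off the algebraic multiplicities:
  χ_A(x) = (x - 4)^5

Step 2 — compute geometric multiplicities via the rank-nullity identity g(λ) = n − rank(A − λI):
  rank(A − (4)·I) = 3, so dim ker(A − (4)·I) = n − 3 = 2

Summary:
  λ = 4: algebraic multiplicity = 5, geometric multiplicity = 2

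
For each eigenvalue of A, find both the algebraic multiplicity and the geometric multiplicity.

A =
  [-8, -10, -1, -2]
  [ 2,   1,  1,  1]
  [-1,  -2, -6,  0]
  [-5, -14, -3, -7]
λ = -5: alg = 4, geom = 2

Step 1 — factor the characteristic polynomial to read off the algebraic multiplicities:
  χ_A(x) = (x + 5)^4

Step 2 — compute geometric multiplicities via the rank-nullity identity g(λ) = n − rank(A − λI):
  rank(A − (-5)·I) = 2, so dim ker(A − (-5)·I) = n − 2 = 2

Summary:
  λ = -5: algebraic multiplicity = 4, geometric multiplicity = 2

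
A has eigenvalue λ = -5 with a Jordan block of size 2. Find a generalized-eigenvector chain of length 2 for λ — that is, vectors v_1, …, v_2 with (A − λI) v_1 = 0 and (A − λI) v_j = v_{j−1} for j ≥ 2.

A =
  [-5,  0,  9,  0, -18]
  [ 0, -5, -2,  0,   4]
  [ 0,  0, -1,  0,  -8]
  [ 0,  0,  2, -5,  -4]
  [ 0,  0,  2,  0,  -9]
A Jordan chain for λ = -5 of length 2:
v_1 = (9, -2, 4, 2, 2)ᵀ
v_2 = (0, 0, 1, 0, 0)ᵀ

Let N = A − (-5)·I. We want v_2 with N^2 v_2 = 0 but N^1 v_2 ≠ 0; then v_{j-1} := N · v_j for j = 2, …, 2.

Pick v_2 = (0, 0, 1, 0, 0)ᵀ.
Then v_1 = N · v_2 = (9, -2, 4, 2, 2)ᵀ.

Sanity check: (A − (-5)·I) v_1 = (0, 0, 0, 0, 0)ᵀ = 0. ✓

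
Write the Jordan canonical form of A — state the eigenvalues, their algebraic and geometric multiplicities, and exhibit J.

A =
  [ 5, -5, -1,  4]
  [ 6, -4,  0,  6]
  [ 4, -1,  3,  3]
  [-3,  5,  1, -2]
J_1(-4) ⊕ J_3(2)

The characteristic polynomial is
  det(x·I − A) = x^4 - 2*x^3 - 12*x^2 + 40*x - 32 = (x - 2)^3*(x + 4)

Eigenvalues and multiplicities (the geometric multiplicity of λ is n − rank(A − λI), which equals the number of Jordan blocks for λ):
  λ = -4: algebraic multiplicity = 1, geometric multiplicity = 1
  λ = 2: algebraic multiplicity = 3, geometric multiplicity = 1

Determining the block sizes for each eigenvalue:
  λ = -4: one block (gm = 1), so the single block has size am = 1 → block sizes [1]
  λ = 2: one block (gm = 1), so the single block has size am = 3 → block sizes [3]

Assembling the blocks gives a Jordan form
J =
  [-4, 0, 0, 0]
  [ 0, 2, 1, 0]
  [ 0, 0, 2, 1]
  [ 0, 0, 0, 2]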